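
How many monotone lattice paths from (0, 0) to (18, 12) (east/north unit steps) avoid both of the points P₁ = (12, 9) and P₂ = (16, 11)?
Number of paths = 35916270

Inclusion–exclusion. Total paths: C(30, 18) = 86493225. Through P₁: C(21, 12)·C(9, 6) = 24690120. Through P₂: C(27, 16)·C(3, 2) = 39113685. Since P₁ is strictly southwest of P₂, a monotone path through both must visit P₁ then P₂; paths through both = C(21, 12)·C(6, 4)·C(3, 2) = 13226850. Avoid both = 86493225 − 24690120 − 39113685 + 13226850 = 35916270.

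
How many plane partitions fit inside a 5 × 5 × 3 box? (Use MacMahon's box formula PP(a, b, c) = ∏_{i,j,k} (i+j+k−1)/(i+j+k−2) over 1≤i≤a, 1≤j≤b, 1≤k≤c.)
PP(5, 5, 3) = 731808

Evaluate the triple product over i = 1..5, j = 1..5, k = 1..3. The factors are (2/1) · (3/2) · (4/3) · (3/2) · (4/3) · (5/4) · (4/3) · (5/4) · … (75 factors total). The numerators and denominators telescope so the product is an integer; carrying out the multiplication exactly gives PP(5, 5, 3) = 731808.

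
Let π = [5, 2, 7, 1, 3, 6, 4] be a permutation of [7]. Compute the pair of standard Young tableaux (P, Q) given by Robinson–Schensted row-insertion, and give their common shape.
P = [1, 3, 4] / [2, 6] / [5, 7];  Q = [1, 3, 6] / [2, 5] / [4, 7];  common shape = (3, 2, 2)

Row-insert the values π_1, π_2, … into P one at a time, bumping the leftmost entry strictly greater than the inserted value down to the next row. The recording tableau Q records, in position (i, j), the step at which that cell was added to P.
  Insert 5 (step 1): P = [5];  Q = [1]
  Insert 2 (step 2): P = [2] / [5];  Q = [1] / [2]
  Insert 7 (step 3): P = [2, 7] / [5];  Q = [1, 3] / [2]
  Insert 1 (step 4): P = [1, 7] / [2] / [5];  Q = [1, 3] / [2] / [4]
  Insert 3 (step 5): P = [1, 3] / [2, 7] / [5];  Q = [1, 3] / [2, 5] / [4]
  Insert 6 (step 6): P = [1, 3, 6] / [2, 7] / [5];  Q = [1, 3, 6] / [2, 5] / [4]
  Insert 4 (step 7): P = [1, 3, 4] / [2, 6] / [5, 7];  Q = [1, 3, 6] / [2, 5] / [4, 7]
Final shape: (3, 2, 2).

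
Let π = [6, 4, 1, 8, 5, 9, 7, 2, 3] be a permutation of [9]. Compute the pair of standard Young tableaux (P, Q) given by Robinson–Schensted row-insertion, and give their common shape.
P = [1, 2, 3] / [4, 5, 7] / [6, 8, 9];  Q = [1, 4, 6] / [2, 5, 7] / [3, 8, 9];  common shape = (3, 3, 3)

Row-insert the values π_1, π_2, … into P one at a time, bumping the leftmost entry strictly greater than the inserted value down to the next row. The recording tableau Q records, in position (i, j), the step at which that cell was added to P.
  Insert 6 (step 1): P = [6];  Q = [1]
  Insert 4 (step 2): P = [4] / [6];  Q = [1] / [2]
  Insert 1 (step 3): P = [1] / [4] / [6];  Q = [1] / [2] / [3]
  Insert 8 (step 4): P = [1, 8] / [4] / [6];  Q = [1, 4] / [2] / [3]
  Insert 5 (step 5): P = [1, 5] / [4, 8] / [6];  Q = [1, 4] / [2, 5] / [3]
  Insert 9 (step 6): P = [1, 5, 9] / [4, 8] / [6];  Q = [1, 4, 6] / [2, 5] / [3]
  Insert 7 (step 7): P = [1, 5, 7] / [4, 8, 9] / [6];  Q = [1, 4, 6] / [2, 5, 7] / [3]
  Insert 2 (step 8): P = [1, 2, 7] / [4, 5, 9] / [6, 8];  Q = [1, 4, 6] / [2, 5, 7] / [3, 8]
  Insert 3 (step 9): P = [1, 2, 3] / [4, 5, 7] / [6, 8, 9];  Q = [1, 4, 6] / [2, 5, 7] / [3, 8, 9]
Final shape: (3, 3, 3).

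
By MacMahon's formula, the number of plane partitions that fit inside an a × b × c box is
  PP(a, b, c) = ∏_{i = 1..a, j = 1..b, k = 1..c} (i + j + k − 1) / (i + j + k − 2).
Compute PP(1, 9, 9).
PP(1, 9, 9) = 48620

Evaluate the triple product over i = 1..1, j = 1..9, k = 1..9. The factors are (2/1) · (3/2) · (4/3) · (5/4) · (6/5) · (7/6) · (8/7) · (9/8) · … (81 factors total). The numerators and denominators telescope so the product is an integer; carrying out the multiplication exactly gives PP(1, 9, 9) = 48620.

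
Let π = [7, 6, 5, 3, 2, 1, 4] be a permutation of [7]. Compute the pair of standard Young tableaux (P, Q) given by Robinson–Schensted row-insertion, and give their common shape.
P = [1, 4] / [2] / [3] / [5] / [6] / [7];  Q = [1, 7] / [2] / [3] / [4] / [5] / [6];  common shape = (2, 1, 1, 1, 1, 1)

Row-insert the values π_1, π_2, … into P one at a time, bumping the leftmost entry strictly greater than the inserted value down to the next row. The recording tableau Q records, in position (i, j), the step at which that cell was added to P.
  Insert 7 (step 1): P = [7];  Q = [1]
  Insert 6 (step 2): P = [6] / [7];  Q = [1] / [2]
  Insert 5 (step 3): P = [5] / [6] / [7];  Q = [1] / [2] / [3]
  Insert 3 (step 4): P = [3] / [5] / [6] / [7];  Q = [1] / [2] / [3] / [4]
  Insert 2 (step 5): P = [2] / [3] / [5] / [6] / [7];  Q = [1] / [2] / [3] / [4] / [5]
  Insert 1 (step 6): P = [1] / [2] / [3] / [5] / [6] / [7];  Q = [1] / [2] / [3] / [4] / [5] / [6]
  Insert 4 (step 7): P = [1, 4] / [2] / [3] / [5] / [6] / [7];  Q = [1, 7] / [2] / [3] / [4] / [5] / [6]
Final shape: (2, 1, 1, 1, 1, 1).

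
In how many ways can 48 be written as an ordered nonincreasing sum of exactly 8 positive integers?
p(48, 8 parts) = 9749

Partitions of n into exactly k parts are in bijection with partitions of n − k into at most k parts (subtract 1 from each part). So p(48, exactly 8) = p(40, parts ≤ 8). Computing via the recurrence p(m, j) = p(m, j−1) + p(m−j, j) gives 9749.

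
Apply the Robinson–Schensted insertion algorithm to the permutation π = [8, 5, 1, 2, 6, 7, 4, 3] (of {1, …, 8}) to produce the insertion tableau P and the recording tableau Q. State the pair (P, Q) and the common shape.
P = [1, 2, 3, 7] / [4, 6] / [5] / [8];  Q = [1, 4, 5, 6] / [2, 7] / [3] / [8];  common shape = (4, 2, 1, 1)

Row-insert the values π_1, π_2, … into P one at a time, bumping the leftmost entry strictly greater than the inserted value down to the next row. The recording tableau Q records, in position (i, j), the step at which that cell was added to P.
  Insert 8 (step 1): P = [8];  Q = [1]
  Insert 5 (step 2): P = [5] / [8];  Q = [1] / [2]
  Insert 1 (step 3): P = [1] / [5] / [8];  Q = [1] / [2] / [3]
  Insert 2 (step 4): P = [1, 2] / [5] / [8];  Q = [1, 4] / [2] / [3]
  Insert 6 (step 5): P = [1, 2, 6] / [5] / [8];  Q = [1, 4, 5] / [2] / [3]
  Insert 7 (step 6): P = [1, 2, 6, 7] / [5] / [8];  Q = [1, 4, 5, 6] / [2] / [3]
  Insert 4 (step 7): P = [1, 2, 4, 7] / [5, 6] / [8];  Q = [1, 4, 5, 6] / [2, 7] / [3]
  Insert 3 (step 8): P = [1, 2, 3, 7] / [4, 6] / [5] / [8];  Q = [1, 4, 5, 6] / [2, 7] / [3] / [8]
Final shape: (4, 2, 1, 1).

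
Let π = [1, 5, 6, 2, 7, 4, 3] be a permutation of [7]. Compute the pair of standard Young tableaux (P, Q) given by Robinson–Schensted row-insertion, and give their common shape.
P = [1, 2, 3, 7] / [4, 6] / [5];  Q = [1, 2, 3, 5] / [4, 6] / [7];  common shape = (4, 2, 1)

Row-insert the values π_1, π_2, … into P one at a time, bumping the leftmost entry strictly greater than the inserted value down to the next row. The recording tableau Q records, in position (i, j), the step at which that cell was added to P.
  Insert 1 (step 1): P = [1];  Q = [1]
  Insert 5 (step 2): P = [1, 5];  Q = [1, 2]
  Insert 6 (step 3): P = [1, 5, 6];  Q = [1, 2, 3]
  Insert 2 (step 4): P = [1, 2, 6] / [5];  Q = [1, 2, 3] / [4]
  Insert 7 (step 5): P = [1, 2, 6, 7] / [5];  Q = [1, 2, 3, 5] / [4]
  Insert 4 (step 6): P = [1, 2, 4, 7] / [5, 6];  Q = [1, 2, 3, 5] / [4, 6]
  Insert 3 (step 7): P = [1, 2, 3, 7] / [4, 6] / [5];  Q = [1, 2, 3, 5] / [4, 6] / [7]
Final shape: (4, 2, 1).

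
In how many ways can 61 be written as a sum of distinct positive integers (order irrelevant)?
q(61) = 12076

A partition into distinct parts is a strictly decreasing sequence summing to n. The recurrence d(n, m) = d(n, m−1) + d(n−m, m−1) (use part m at most once) with q(n) = d(n, n) gives q(61) = 12076. (Euler's theorem: # distinct-part partitions = # odd-part partitions.)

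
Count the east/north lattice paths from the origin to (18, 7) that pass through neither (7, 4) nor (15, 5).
Number of paths = 235240

Inclusion–exclusion. Total paths: C(25, 18) = 480700. Through P₁: C(11, 7)·C(14, 11) = 120120. Through P₂: C(20, 15)·C(5, 3) = 155040. Since P₁ is strictly southwest of P₂, a monotone path through both must visit P₁ then P₂; paths through both = C(11, 7)·C(9, 8)·C(5, 3) = 29700. Avoid both = 480700 − 120120 − 155040 + 29700 = 235240.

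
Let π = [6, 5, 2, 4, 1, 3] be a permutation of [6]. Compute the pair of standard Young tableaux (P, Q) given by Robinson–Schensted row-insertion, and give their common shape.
P = [1, 3] / [2, 4] / [5] / [6];  Q = [1, 4] / [2, 6] / [3] / [5];  common shape = (2, 2, 1, 1)

Row-insert the values π_1, π_2, … into P one at a time, bumping the leftmost entry strictly greater than the inserted value down to the next row. The recording tableau Q records, in position (i, j), the step at which that cell was added to P.
  Insert 6 (step 1): P = [6];  Q = [1]
  Insert 5 (step 2): P = [5] / [6];  Q = [1] / [2]
  Insert 2 (step 3): P = [2] / [5] / [6];  Q = [1] / [2] / [3]
  Insert 4 (step 4): P = [2, 4] / [5] / [6];  Q = [1, 4] / [2] / [3]
  Insert 1 (step 5): P = [1, 4] / [2] / [5] / [6];  Q = [1, 4] / [2] / [3] / [5]
  Insert 3 (step 6): P = [1, 3] / [2, 4] / [5] / [6];  Q = [1, 4] / [2, 6] / [3] / [5]
Final shape: (2, 2, 1, 1).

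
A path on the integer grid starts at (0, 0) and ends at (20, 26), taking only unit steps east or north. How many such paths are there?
Number of paths = 5608233007146

A monotone lattice path from (0, 0) to (20, 26) consists of 20 east steps and 26 north steps in some order, so it is determined by which 20 of the 46 steps are east. The count is C(46, 20) = 5608233007146.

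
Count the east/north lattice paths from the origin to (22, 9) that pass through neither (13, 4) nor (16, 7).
Number of paths = 9863719

Inclusion–exclusion. Total paths: C(31, 22) = 20160075. Through P₁: C(17, 13)·C(14, 9) = 4764760. Through P₂: C(23, 16)·C(8, 6) = 6864396. Since P₁ is strictly southwest of P₂, a monotone path through both must visit P₁ then P₂; paths through both = C(17, 13)·C(6, 3)·C(8, 6) = 1332800. Avoid both = 20160075 − 4764760 − 6864396 + 1332800 = 9863719.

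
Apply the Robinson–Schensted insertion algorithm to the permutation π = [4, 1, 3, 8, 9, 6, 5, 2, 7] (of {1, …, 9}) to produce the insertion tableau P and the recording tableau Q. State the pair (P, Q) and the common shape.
P = [1, 2, 5, 7] / [3, 6, 9] / [4] / [8];  Q = [1, 3, 4, 5] / [2, 6, 9] / [7] / [8];  common shape = (4, 3, 1, 1)

Row-insert the values π_1, π_2, … into P one at a time, bumping the leftmost entry strictly greater than the inserted value down to the next row. The recording tableau Q records, in position (i, j), the step at which that cell was added to P.
  Insert 4 (step 1): P = [4];  Q = [1]
  Insert 1 (step 2): P = [1] / [4];  Q = [1] / [2]
  Insert 3 (step 3): P = [1, 3] / [4];  Q = [1, 3] / [2]
  Insert 8 (step 4): P = [1, 3, 8] / [4];  Q = [1, 3, 4] / [2]
  Insert 9 (step 5): P = [1, 3, 8, 9] / [4];  Q = [1, 3, 4, 5] / [2]
  Insert 6 (step 6): P = [1, 3, 6, 9] / [4, 8];  Q = [1, 3, 4, 5] / [2, 6]
  Insert 5 (step 7): P = [1, 3, 5, 9] / [4, 6] / [8];  Q = [1, 3, 4, 5] / [2, 6] / [7]
  Insert 2 (step 8): P = [1, 2, 5, 9] / [3, 6] / [4] / [8];  Q = [1, 3, 4, 5] / [2, 6] / [7] / [8]
  Insert 7 (step 9): P = [1, 2, 5, 7] / [3, 6, 9] / [4] / [8];  Q = [1, 3, 4, 5] / [2, 6, 9] / [7] / [8]
Final shape: (4, 3, 1, 1).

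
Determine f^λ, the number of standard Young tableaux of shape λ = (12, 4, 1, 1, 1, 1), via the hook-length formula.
# SYT of shape (12, 4, 1, 1, 1, 1) = 2334150

Hook-length formula: f^λ = n! / Π hook(c), product over all cells c of the Young diagram. For λ = (12, 4, 1, 1, 1, 1), n = 20 boxes. Hook lengths by row (left-to-right, top-to-bottom): [17, 12, 11, 10, 8, 7, 6, 5, 4, 3, 2, 1]; [8, 3, 2, 1]; [4]; [3]; [2]; [1]. Product of hooks = 1042307481600. So f^λ = 20! / 1042307481600 = 2432902008176640000 / 1042307481600 = 2334150.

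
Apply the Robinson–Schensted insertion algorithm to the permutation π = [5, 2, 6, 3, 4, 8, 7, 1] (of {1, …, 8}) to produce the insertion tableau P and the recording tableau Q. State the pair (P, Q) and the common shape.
P = [1, 3, 4, 7] / [2, 6, 8] / [5];  Q = [1, 3, 5, 6] / [2, 4, 7] / [8];  common shape = (4, 3, 1)

Row-insert the values π_1, π_2, … into P one at a time, bumping the leftmost entry strictly greater than the inserted value down to the next row. The recording tableau Q records, in position (i, j), the step at which that cell was added to P.
  Insert 5 (step 1): P = [5];  Q = [1]
  Insert 2 (step 2): P = [2] / [5];  Q = [1] / [2]
  Insert 6 (step 3): P = [2, 6] / [5];  Q = [1, 3] / [2]
  Insert 3 (step 4): P = [2, 3] / [5, 6];  Q = [1, 3] / [2, 4]
  Insert 4 (step 5): P = [2, 3, 4] / [5, 6];  Q = [1, 3, 5] / [2, 4]
  Insert 8 (step 6): P = [2, 3, 4, 8] / [5, 6];  Q = [1, 3, 5, 6] / [2, 4]
  Insert 7 (step 7): P = [2, 3, 4, 7] / [5, 6, 8];  Q = [1, 3, 5, 6] / [2, 4, 7]
  Insert 1 (step 8): P = [1, 3, 4, 7] / [2, 6, 8] / [5];  Q = [1, 3, 5, 6] / [2, 4, 7] / [8]
Final shape: (4, 3, 1).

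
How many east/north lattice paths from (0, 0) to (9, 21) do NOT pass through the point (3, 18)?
Number of paths = 14195430

Total paths from (0, 0) to (9, 21): C(30, 9) = 14307150. Paths through (3, 18): (paths (0, 0) → (3, 18)) × (paths (3, 18) → (9, 21)) = C(21, 3) · C(9, 6) = 1330 · 84 = 111720. Avoidance count = 14307150 − 111720 = 14195430.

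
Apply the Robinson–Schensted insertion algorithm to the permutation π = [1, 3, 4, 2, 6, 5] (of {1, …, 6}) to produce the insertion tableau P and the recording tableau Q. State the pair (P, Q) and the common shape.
P = [1, 2, 4, 5] / [3, 6];  Q = [1, 2, 3, 5] / [4, 6];  common shape = (4, 2)

Row-insert the values π_1, π_2, … into P one at a time, bumping the leftmost entry strictly greater than the inserted value down to the next row. The recording tableau Q records, in position (i, j), the step at which that cell was added to P.
  Insert 1 (step 1): P = [1];  Q = [1]
  Insert 3 (step 2): P = [1, 3];  Q = [1, 2]
  Insert 4 (step 3): P = [1, 3, 4];  Q = [1, 2, 3]
  Insert 2 (step 4): P = [1, 2, 4] / [3];  Q = [1, 2, 3] / [4]
  Insert 6 (step 5): P = [1, 2, 4, 6] / [3];  Q = [1, 2, 3, 5] / [4]
  Insert 5 (step 6): P = [1, 2, 4, 5] / [3, 6];  Q = [1, 2, 3, 5] / [4, 6]
Final shape: (4, 2).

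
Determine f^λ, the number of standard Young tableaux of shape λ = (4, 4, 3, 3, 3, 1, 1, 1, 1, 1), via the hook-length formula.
# SYT of shape (4, 4, 3, 3, 3, 1, 1, 1, 1, 1) = 229808040

Hook-length formula: f^λ = n! / Π hook(c), product over all cells c of the Young diagram. For λ = (4, 4, 3, 3, 3, 1, 1, 1, 1, 1), n = 22 boxes. Hook lengths by row (left-to-right, top-to-bottom): [13, 7, 6, 2]; [12, 6, 5, 1]; [10, 4, 3]; [9, 3, 2]; [8, 2, 1]; [5]; [4]; [3]; [2]; [1]. Product of hooks = 4891041792000. So f^λ = 22! / 4891041792000 = 1124000727777607680000 / 4891041792000 = 229808040.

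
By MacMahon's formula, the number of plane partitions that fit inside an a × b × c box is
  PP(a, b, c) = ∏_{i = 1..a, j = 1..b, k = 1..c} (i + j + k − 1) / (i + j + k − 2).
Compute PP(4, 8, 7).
PP(4, 8, 7) = 1318349483880

Evaluate the triple product over i = 1..4, j = 1..8, k = 1..7. The factors are (2/1) · (3/2) · (4/3) · (5/4) · (6/5) · (7/6) · (8/7) · (3/2) · … (224 factors total). The numerators and denominators telescope so the product is an integer; carrying out the multiplication exactly gives PP(4, 8, 7) = 1318349483880.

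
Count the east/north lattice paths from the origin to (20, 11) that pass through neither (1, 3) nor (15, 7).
Number of paths = 55845711

Inclusion–exclusion. Total paths: C(31, 20) = 84672315. Through P₁: C(4, 1)·C(27, 19) = 8880300. Through P₂: C(22, 15)·C(9, 5) = 21488544. Since P₁ is strictly southwest of P₂, a monotone path through both must visit P₁ then P₂; paths through both = C(4, 1)·C(18, 14)·C(9, 5) = 1542240. Avoid both = 84672315 − 8880300 − 21488544 + 1542240 = 55845711.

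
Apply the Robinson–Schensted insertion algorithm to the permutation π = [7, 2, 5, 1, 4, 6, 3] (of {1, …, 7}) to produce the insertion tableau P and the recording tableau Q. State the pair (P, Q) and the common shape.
P = [1, 3, 6] / [2, 4] / [5] / [7];  Q = [1, 3, 6] / [2, 5] / [4] / [7];  common shape = (3, 2, 1, 1)

Row-insert the values π_1, π_2, … into P one at a time, bumping the leftmost entry strictly greater than the inserted value down to the next row. The recording tableau Q records, in position (i, j), the step at which that cell was added to P.
  Insert 7 (step 1): P = [7];  Q = [1]
  Insert 2 (step 2): P = [2] / [7];  Q = [1] / [2]
  Insert 5 (step 3): P = [2, 5] / [7];  Q = [1, 3] / [2]
  Insert 1 (step 4): P = [1, 5] / [2] / [7];  Q = [1, 3] / [2] / [4]
  Insert 4 (step 5): P = [1, 4] / [2, 5] / [7];  Q = [1, 3] / [2, 5] / [4]
  Insert 6 (step 6): P = [1, 4, 6] / [2, 5] / [7];  Q = [1, 3, 6] / [2, 5] / [4]
  Insert 3 (step 7): P = [1, 3, 6] / [2, 4] / [5] / [7];  Q = [1, 3, 6] / [2, 5] / [4] / [7]
Final shape: (3, 2, 1, 1).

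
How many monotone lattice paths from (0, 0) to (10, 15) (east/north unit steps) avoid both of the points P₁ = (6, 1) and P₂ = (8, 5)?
Number of paths = 3169328

Inclusion–exclusion. Total paths: C(25, 10) = 3268760. Through P₁: C(7, 6)·C(18, 4) = 21420. Through P₂: C(13, 8)·C(12, 2) = 84942. Since P₁ is strictly southwest of P₂, a monotone path through both must visit P₁ then P₂; paths through both = C(7, 6)·C(6, 2)·C(12, 2) = 6930. Avoid both = 3268760 − 21420 − 84942 + 6930 = 3169328.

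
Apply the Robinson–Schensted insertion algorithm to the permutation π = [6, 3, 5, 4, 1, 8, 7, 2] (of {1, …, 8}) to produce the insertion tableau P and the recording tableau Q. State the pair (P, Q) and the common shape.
P = [1, 2, 7] / [3, 4] / [5, 8] / [6];  Q = [1, 3, 6] / [2, 7] / [4, 8] / [5];  common shape = (3, 2, 2, 1)

Row-insert the values π_1, π_2, … into P one at a time, bumping the leftmost entry strictly greater than the inserted value down to the next row. The recording tableau Q records, in position (i, j), the step at which that cell was added to P.
  Insert 6 (step 1): P = [6];  Q = [1]
  Insert 3 (step 2): P = [3] / [6];  Q = [1] / [2]
  Insert 5 (step 3): P = [3, 5] / [6];  Q = [1, 3] / [2]
  Insert 4 (step 4): P = [3, 4] / [5] / [6];  Q = [1, 3] / [2] / [4]
  Insert 1 (step 5): P = [1, 4] / [3] / [5] / [6];  Q = [1, 3] / [2] / [4] / [5]
  Insert 8 (step 6): P = [1, 4, 8] / [3] / [5] / [6];  Q = [1, 3, 6] / [2] / [4] / [5]
  Insert 7 (step 7): P = [1, 4, 7] / [3, 8] / [5] / [6];  Q = [1, 3, 6] / [2, 7] / [4] / [5]
  Insert 2 (step 8): P = [1, 2, 7] / [3, 4] / [5, 8] / [6];  Q = [1, 3, 6] / [2, 7] / [4, 8] / [5]
Final shape: (3, 2, 2, 1).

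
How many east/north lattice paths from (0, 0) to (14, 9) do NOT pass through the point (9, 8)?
Number of paths = 671330

Total paths from (0, 0) to (14, 9): C(23, 14) = 817190. Paths through (9, 8): (paths (0, 0) → (9, 8)) × (paths (9, 8) → (14, 9)) = C(17, 9) · C(6, 5) = 24310 · 6 = 145860. Avoidance count = 817190 − 145860 = 671330.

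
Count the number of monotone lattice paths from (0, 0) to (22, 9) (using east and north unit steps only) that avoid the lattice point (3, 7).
Number of paths = 20134875

Total paths from (0, 0) to (22, 9): C(31, 22) = 20160075. Paths through (3, 7): (paths (0, 0) → (3, 7)) × (paths (3, 7) → (22, 9)) = C(10, 3) · C(21, 19) = 120 · 210 = 25200. Avoidance count = 20160075 − 25200 = 20134875.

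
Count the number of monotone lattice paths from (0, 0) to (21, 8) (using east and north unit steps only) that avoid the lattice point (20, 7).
Number of paths = 2516085

Total paths from (0, 0) to (21, 8): C(29, 21) = 4292145. Paths through (20, 7): (paths (0, 0) → (20, 7)) × (paths (20, 7) → (21, 8)) = C(27, 20) · C(2, 1) = 888030 · 2 = 1776060. Avoidance count = 4292145 − 1776060 = 2516085.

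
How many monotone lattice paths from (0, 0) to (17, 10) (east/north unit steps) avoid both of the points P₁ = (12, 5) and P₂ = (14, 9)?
Number of paths = 3979429

Inclusion–exclusion. Total paths: C(27, 17) = 8436285. Through P₁: C(17, 12)·C(10, 5) = 1559376. Through P₂: C(23, 14)·C(4, 3) = 3268760. Since P₁ is strictly southwest of P₂, a monotone path through both must visit P₁ then P₂; paths through both = C(17, 12)·C(6, 2)·C(4, 3) = 371280. Avoid both = 8436285 − 1559376 − 3268760 + 371280 = 3979429.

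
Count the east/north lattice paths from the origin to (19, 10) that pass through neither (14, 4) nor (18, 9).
Number of paths = 10013760

Inclusion–exclusion. Total paths: C(29, 19) = 20030010. Through P₁: C(18, 14)·C(11, 5) = 1413720. Through P₂: C(27, 18)·C(2, 1) = 9373650. Since P₁ is strictly southwest of P₂, a monotone path through both must visit P₁ then P₂; paths through both = C(18, 14)·C(9, 4)·C(2, 1) = 771120. Avoid both = 20030010 − 1413720 − 9373650 + 771120 = 10013760.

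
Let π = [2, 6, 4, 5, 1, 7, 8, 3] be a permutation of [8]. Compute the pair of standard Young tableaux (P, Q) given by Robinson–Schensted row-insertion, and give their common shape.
P = [1, 3, 5, 7, 8] / [2, 4] / [6];  Q = [1, 2, 4, 6, 7] / [3, 8] / [5];  common shape = (5, 2, 1)

Row-insert the values π_1, π_2, … into P one at a time, bumping the leftmost entry strictly greater than the inserted value down to the next row. The recording tableau Q records, in position (i, j), the step at which that cell was added to P.
  Insert 2 (step 1): P = [2];  Q = [1]
  Insert 6 (step 2): P = [2, 6];  Q = [1, 2]
  Insert 4 (step 3): P = [2, 4] / [6];  Q = [1, 2] / [3]
  Insert 5 (step 4): P = [2, 4, 5] / [6];  Q = [1, 2, 4] / [3]
  Insert 1 (step 5): P = [1, 4, 5] / [2] / [6];  Q = [1, 2, 4] / [3] / [5]
  Insert 7 (step 6): P = [1, 4, 5, 7] / [2] / [6];  Q = [1, 2, 4, 6] / [3] / [5]
  Insert 8 (step 7): P = [1, 4, 5, 7, 8] / [2] / [6];  Q = [1, 2, 4, 6, 7] / [3] / [5]
  Insert 3 (step 8): P = [1, 3, 5, 7, 8] / [2, 4] / [6];  Q = [1, 2, 4, 6, 7] / [3, 8] / [5]
Final shape: (5, 2, 1).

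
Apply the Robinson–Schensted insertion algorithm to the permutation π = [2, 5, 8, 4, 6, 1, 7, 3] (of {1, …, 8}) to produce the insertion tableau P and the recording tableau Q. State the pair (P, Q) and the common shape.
P = [1, 3, 6, 7] / [2, 4] / [5, 8];  Q = [1, 2, 3, 7] / [4, 5] / [6, 8];  common shape = (4, 2, 2)

Row-insert the values π_1, π_2, … into P one at a time, bumping the leftmost entry strictly greater than the inserted value down to the next row. The recording tableau Q records, in position (i, j), the step at which that cell was added to P.
  Insert 2 (step 1): P = [2];  Q = [1]
  Insert 5 (step 2): P = [2, 5];  Q = [1, 2]
  Insert 8 (step 3): P = [2, 5, 8];  Q = [1, 2, 3]
  Insert 4 (step 4): P = [2, 4, 8] / [5];  Q = [1, 2, 3] / [4]
  Insert 6 (step 5): P = [2, 4, 6] / [5, 8];  Q = [1, 2, 3] / [4, 5]
  Insert 1 (step 6): P = [1, 4, 6] / [2, 8] / [5];  Q = [1, 2, 3] / [4, 5] / [6]
  Insert 7 (step 7): P = [1, 4, 6, 7] / [2, 8] / [5];  Q = [1, 2, 3, 7] / [4, 5] / [6]
  Insert 3 (step 8): P = [1, 3, 6, 7] / [2, 4] / [5, 8];  Q = [1, 2, 3, 7] / [4, 5] / [6, 8]
Final shape: (4, 2, 2).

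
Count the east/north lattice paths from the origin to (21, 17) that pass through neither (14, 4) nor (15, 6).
Number of paths = 27985972596

Inclusion–exclusion. Total paths: C(38, 21) = 28781143380. Through P₁: C(18, 14)·C(20, 7) = 237211200. Through P₂: C(21, 15)·C(17, 6) = 671571264. Since P₁ is strictly southwest of P₂, a monotone path through both must visit P₁ then P₂; paths through both = C(18, 14)·C(3, 1)·C(17, 6) = 113611680. Avoid both = 28781143380 − 237211200 − 671571264 + 113611680 = 27985972596.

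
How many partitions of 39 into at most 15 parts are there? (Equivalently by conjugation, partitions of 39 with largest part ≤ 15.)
p(39, parts ≤ 15) = 25469

Use the recurrence p(n, m) = p(n, m−1) + p(n−m, m): either the largest part is < m (count p(n, m−1)) or the largest part is exactly m (remove one copy of m, count p(n−m, m)). With p(0, ·) = 1 this gives p(39, parts ≤ 15) = 25469. (By conjugating Young diagrams, this also counts partitions of 39 into at most 15 parts.)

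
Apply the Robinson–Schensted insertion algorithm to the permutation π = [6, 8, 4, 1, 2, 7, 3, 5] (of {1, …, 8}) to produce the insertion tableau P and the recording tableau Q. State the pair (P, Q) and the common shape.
P = [1, 2, 3, 5] / [4, 7] / [6, 8];  Q = [1, 2, 6, 8] / [3, 5] / [4, 7];  common shape = (4, 2, 2)

Row-insert the values π_1, π_2, … into P one at a time, bumping the leftmost entry strictly greater than the inserted value down to the next row. The recording tableau Q records, in position (i, j), the step at which that cell was added to P.
  Insert 6 (step 1): P = [6];  Q = [1]
  Insert 8 (step 2): P = [6, 8];  Q = [1, 2]
  Insert 4 (step 3): P = [4, 8] / [6];  Q = [1, 2] / [3]
  Insert 1 (step 4): P = [1, 8] / [4] / [6];  Q = [1, 2] / [3] / [4]
  Insert 2 (step 5): P = [1, 2] / [4, 8] / [6];  Q = [1, 2] / [3, 5] / [4]
  Insert 7 (step 6): P = [1, 2, 7] / [4, 8] / [6];  Q = [1, 2, 6] / [3, 5] / [4]
  Insert 3 (step 7): P = [1, 2, 3] / [4, 7] / [6, 8];  Q = [1, 2, 6] / [3, 5] / [4, 7]
  Insert 5 (step 8): P = [1, 2, 3, 5] / [4, 7] / [6, 8];  Q = [1, 2, 6, 8] / [3, 5] / [4, 7]
Final shape: (4, 2, 2).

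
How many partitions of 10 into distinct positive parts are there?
q(10) = 10

List partitions of 10 into distinct parts: 10, 9+1, 8+2, 7+3, 7+2+1, 6+4, 6+3+1, 5+4+1, 5+3+2, 4+3+2+1. There are q(10) = 10. (Euler: this equals the number of odd-part partitions of 10.)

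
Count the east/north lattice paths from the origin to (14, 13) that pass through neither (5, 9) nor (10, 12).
Number of paths = 15954200

Inclusion–exclusion. Total paths: C(27, 14) = 20058300. Through P₁: C(14, 5)·C(13, 9) = 1431430. Through P₂: C(22, 10)·C(5, 4) = 3233230. Since P₁ is strictly southwest of P₂, a monotone path through both must visit P₁ then P₂; paths through both = C(14, 5)·C(8, 5)·C(5, 4) = 560560. Avoid both = 20058300 − 1431430 − 3233230 + 560560 = 15954200.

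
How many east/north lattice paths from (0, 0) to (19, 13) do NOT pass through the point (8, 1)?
Number of paths = 335204898

Total paths from (0, 0) to (19, 13): C(32, 19) = 347373600. Paths through (8, 1): (paths (0, 0) → (8, 1)) × (paths (8, 1) → (19, 13)) = C(9, 8) · C(23, 11) = 9 · 1352078 = 12168702. Avoidance count = 347373600 − 12168702 = 335204898.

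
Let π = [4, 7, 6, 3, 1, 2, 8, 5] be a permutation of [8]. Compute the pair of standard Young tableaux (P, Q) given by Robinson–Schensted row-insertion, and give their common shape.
P = [1, 2, 5] / [3, 6, 8] / [4] / [7];  Q = [1, 2, 7] / [3, 6, 8] / [4] / [5];  common shape = (3, 3, 1, 1)

Row-insert the values π_1, π_2, … into P one at a time, bumping the leftmost entry strictly greater than the inserted value down to the next row. The recording tableau Q records, in position (i, j), the step at which that cell was added to P.
  Insert 4 (step 1): P = [4];  Q = [1]
  Insert 7 (step 2): P = [4, 7];  Q = [1, 2]
  Insert 6 (step 3): P = [4, 6] / [7];  Q = [1, 2] / [3]
  Insert 3 (step 4): P = [3, 6] / [4] / [7];  Q = [1, 2] / [3] / [4]
  Insert 1 (step 5): P = [1, 6] / [3] / [4] / [7];  Q = [1, 2] / [3] / [4] / [5]
  Insert 2 (step 6): P = [1, 2] / [3, 6] / [4] / [7];  Q = [1, 2] / [3, 6] / [4] / [5]
  Insert 8 (step 7): P = [1, 2, 8] / [3, 6] / [4] / [7];  Q = [1, 2, 7] / [3, 6] / [4] / [5]
  Insert 5 (step 8): P = [1, 2, 5] / [3, 6, 8] / [4] / [7];  Q = [1, 2, 7] / [3, 6, 8] / [4] / [5]
Final shape: (3, 3, 1, 1).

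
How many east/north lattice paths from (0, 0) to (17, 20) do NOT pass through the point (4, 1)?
Number of paths = 14168500710

Total paths from (0, 0) to (17, 20): C(37, 17) = 15905368710. Paths through (4, 1): (paths (0, 0) → (4, 1)) × (paths (4, 1) → (17, 20)) = C(5, 4) · C(32, 13) = 5 · 347373600 = 1736868000. Avoidance count = 15905368710 − 1736868000 = 14168500710.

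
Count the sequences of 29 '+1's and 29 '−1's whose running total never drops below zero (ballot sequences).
C_29 = 1002242216651368

These ballot sequences are counted by the Catalan number C_n = (1/(n + 1)) · C(2n, n). For n = 29: C_29 = (1/30) · C(58, 29) = 30067266499541040/30 = 1002242216651368.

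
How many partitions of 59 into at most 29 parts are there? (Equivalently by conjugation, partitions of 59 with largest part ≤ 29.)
p(59, parts ≤ 29) = 808795

Use the recurrence p(n, m) = p(n, m−1) + p(n−m, m): either the largest part is < m (count p(n, m−1)) or the largest part is exactly m (remove one copy of m, count p(n−m, m)). With p(0, ·) = 1 this gives p(59, parts ≤ 29) = 808795. (By conjugating Young diagrams, this also counts partitions of 59 into at most 29 parts.)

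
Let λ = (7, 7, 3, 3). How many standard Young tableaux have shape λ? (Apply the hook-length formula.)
# SYT of shape (7, 7, 3, 3) = 16166150

Hook-length formula: f^λ = n! / Π hook(c), product over all cells c of the Young diagram. For λ = (7, 7, 3, 3), n = 20 boxes. Hook lengths by row (left-to-right, top-to-bottom): [10, 9, 8, 5, 4, 3, 2]; [9, 8, 7, 4, 3, 2, 1]; [4, 3, 2]; [3, 2, 1]. Product of hooks = 150493593600. So f^λ = 20! / 150493593600 = 2432902008176640000 / 150493593600 = 16166150.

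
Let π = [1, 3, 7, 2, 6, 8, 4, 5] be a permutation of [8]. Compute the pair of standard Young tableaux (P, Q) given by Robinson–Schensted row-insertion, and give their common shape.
P = [1, 2, 4, 5] / [3, 6, 8] / [7];  Q = [1, 2, 3, 6] / [4, 5, 8] / [7];  common shape = (4, 3, 1)

Row-insert the values π_1, π_2, … into P one at a time, bumping the leftmost entry strictly greater than the inserted value down to the next row. The recording tableau Q records, in position (i, j), the step at which that cell was added to P.
  Insert 1 (step 1): P = [1];  Q = [1]
  Insert 3 (step 2): P = [1, 3];  Q = [1, 2]
  Insert 7 (step 3): P = [1, 3, 7];  Q = [1, 2, 3]
  Insert 2 (step 4): P = [1, 2, 7] / [3];  Q = [1, 2, 3] / [4]
  Insert 6 (step 5): P = [1, 2, 6] / [3, 7];  Q = [1, 2, 3] / [4, 5]
  Insert 8 (step 6): P = [1, 2, 6, 8] / [3, 7];  Q = [1, 2, 3, 6] / [4, 5]
  Insert 4 (step 7): P = [1, 2, 4, 8] / [3, 6] / [7];  Q = [1, 2, 3, 6] / [4, 5] / [7]
  Insert 5 (step 8): P = [1, 2, 4, 5] / [3, 6, 8] / [7];  Q = [1, 2, 3, 6] / [4, 5, 8] / [7]
Final shape: (4, 3, 1).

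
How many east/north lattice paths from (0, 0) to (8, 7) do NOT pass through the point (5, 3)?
Number of paths = 4475

Total paths from (0, 0) to (8, 7): C(15, 8) = 6435. Paths through (5, 3): (paths (0, 0) → (5, 3)) × (paths (5, 3) → (8, 7)) = C(8, 5) · C(7, 3) = 56 · 35 = 1960. Avoidance count = 6435 − 1960 = 4475.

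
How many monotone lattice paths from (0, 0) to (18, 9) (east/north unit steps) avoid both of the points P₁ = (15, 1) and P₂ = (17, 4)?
Number of paths = 4649235

Inclusion–exclusion. Total paths: C(27, 18) = 4686825. Through P₁: C(16, 15)·C(11, 3) = 2640. Through P₂: C(21, 17)·C(6, 1) = 35910. Since P₁ is strictly southwest of P₂, a monotone path through both must visit P₁ then P₂; paths through both = C(16, 15)·C(5, 2)·C(6, 1) = 960. Avoid both = 4686825 − 2640 − 35910 + 960 = 4649235.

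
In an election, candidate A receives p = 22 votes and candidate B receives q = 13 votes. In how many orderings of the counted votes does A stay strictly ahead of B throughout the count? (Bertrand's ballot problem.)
Strict-lead orderings = 379629720

Total orderings of the 35 votes with 22 for A: C(35, 22) = 1476337800. By the Bertrand ballot formula (Cycle Lemma / reflection principle), the number of orderings in which A is strictly ahead of B throughout is (p − q)/(p + q) · C(p + q, p) = (22 − 13)/(22 + 13) · 1476337800 = 379629720.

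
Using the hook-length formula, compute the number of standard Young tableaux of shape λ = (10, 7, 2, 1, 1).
# SYT of shape (10, 7, 2, 1, 1) = 54419040

Hook-length formula: f^λ = n! / Π hook(c), product over all cells c of the Young diagram. For λ = (10, 7, 2, 1, 1), n = 21 boxes. Hook lengths by row (left-to-right, top-to-bottom): [14, 11, 9, 8, 7, 6, 5, 3, 2, 1]; [10, 7, 5, 4, 3, 2, 1]; [4, 1]; [2]; [1]. Product of hooks = 938843136000. So f^λ = 21! / 938843136000 = 51090942171709440000 / 938843136000 = 54419040.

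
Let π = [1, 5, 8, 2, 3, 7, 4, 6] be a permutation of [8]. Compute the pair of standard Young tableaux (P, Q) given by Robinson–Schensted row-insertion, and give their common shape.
P = [1, 2, 3, 4, 6] / [5, 7] / [8];  Q = [1, 2, 3, 6, 8] / [4, 5] / [7];  common shape = (5, 2, 1)

Row-insert the values π_1, π_2, … into P one at a time, bumping the leftmost entry strictly greater than the inserted value down to the next row. The recording tableau Q records, in position (i, j), the step at which that cell was added to P.
  Insert 1 (step 1): P = [1];  Q = [1]
  Insert 5 (step 2): P = [1, 5];  Q = [1, 2]
  Insert 8 (step 3): P = [1, 5, 8];  Q = [1, 2, 3]
  Insert 2 (step 4): P = [1, 2, 8] / [5];  Q = [1, 2, 3] / [4]
  Insert 3 (step 5): P = [1, 2, 3] / [5, 8];  Q = [1, 2, 3] / [4, 5]
  Insert 7 (step 6): P = [1, 2, 3, 7] / [5, 8];  Q = [1, 2, 3, 6] / [4, 5]
  Insert 4 (step 7): P = [1, 2, 3, 4] / [5, 7] / [8];  Q = [1, 2, 3, 6] / [4, 5] / [7]
  Insert 6 (step 8): P = [1, 2, 3, 4, 6] / [5, 7] / [8];  Q = [1, 2, 3, 6, 8] / [4, 5] / [7]
Final shape: (5, 2, 1).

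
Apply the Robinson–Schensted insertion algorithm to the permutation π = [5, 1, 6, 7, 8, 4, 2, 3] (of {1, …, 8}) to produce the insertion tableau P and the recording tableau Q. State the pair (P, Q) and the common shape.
P = [1, 2, 3, 8] / [4, 6, 7] / [5];  Q = [1, 3, 4, 5] / [2, 6, 8] / [7];  common shape = (4, 3, 1)

Row-insert the values π_1, π_2, … into P one at a time, bumping the leftmost entry strictly greater than the inserted value down to the next row. The recording tableau Q records, in position (i, j), the step at which that cell was added to P.
  Insert 5 (step 1): P = [5];  Q = [1]
  Insert 1 (step 2): P = [1] / [5];  Q = [1] / [2]
  Insert 6 (step 3): P = [1, 6] / [5];  Q = [1, 3] / [2]
  Insert 7 (step 4): P = [1, 6, 7] / [5];  Q = [1, 3, 4] / [2]
  Insert 8 (step 5): P = [1, 6, 7, 8] / [5];  Q = [1, 3, 4, 5] / [2]
  Insert 4 (step 6): P = [1, 4, 7, 8] / [5, 6];  Q = [1, 3, 4, 5] / [2, 6]
  Insert 2 (step 7): P = [1, 2, 7, 8] / [4, 6] / [5];  Q = [1, 3, 4, 5] / [2, 6] / [7]
  Insert 3 (step 8): P = [1, 2, 3, 8] / [4, 6, 7] / [5];  Q = [1, 3, 4, 5] / [2, 6, 8] / [7]
Final shape: (4, 3, 1).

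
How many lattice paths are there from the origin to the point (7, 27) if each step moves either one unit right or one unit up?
Number of paths = 5379616

A monotone lattice path from (0, 0) to (7, 27) consists of 7 east steps and 27 north steps in some order, so it is determined by which 7 of the 34 steps are east. The count is C(34, 7) = 5379616.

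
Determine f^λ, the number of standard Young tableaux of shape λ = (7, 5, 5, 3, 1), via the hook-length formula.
# SYT of shape (7, 5, 5, 3, 1) = 333316620

Hook-length formula: f^λ = n! / Π hook(c), product over all cells c of the Young diagram. For λ = (7, 5, 5, 3, 1), n = 21 boxes. Hook lengths by row (left-to-right, top-to-bottom): [11, 9, 8, 6, 5, 2, 1]; [8, 6, 5, 3, 2]; [7, 5, 4, 2, 1]; [4, 2, 1]; [1]. Product of hooks = 153280512000. So f^λ = 21! / 153280512000 = 51090942171709440000 / 153280512000 = 333316620.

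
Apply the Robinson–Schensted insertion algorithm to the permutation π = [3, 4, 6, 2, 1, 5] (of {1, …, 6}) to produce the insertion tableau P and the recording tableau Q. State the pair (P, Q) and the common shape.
P = [1, 4, 5] / [2, 6] / [3];  Q = [1, 2, 3] / [4, 6] / [5];  common shape = (3, 2, 1)

Row-insert the values π_1, π_2, … into P one at a time, bumping the leftmost entry strictly greater than the inserted value down to the next row. The recording tableau Q records, in position (i, j), the step at which that cell was added to P.
  Insert 3 (step 1): P = [3];  Q = [1]
  Insert 4 (step 2): P = [3, 4];  Q = [1, 2]
  Insert 6 (step 3): P = [3, 4, 6];  Q = [1, 2, 3]
  Insert 2 (step 4): P = [2, 4, 6] / [3];  Q = [1, 2, 3] / [4]
  Insert 1 (step 5): P = [1, 4, 6] / [2] / [3];  Q = [1, 2, 3] / [4] / [5]
  Insert 5 (step 6): P = [1, 4, 5] / [2, 6] / [3];  Q = [1, 2, 3] / [4, 6] / [5]
Final shape: (3, 2, 1).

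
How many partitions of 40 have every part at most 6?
p(40, parts ≤ 6) = 3692

Use the recurrence p(n, m) = p(n, m−1) + p(n−m, m): either the largest part is < m (count p(n, m−1)) or the largest part is exactly m (remove one copy of m, count p(n−m, m)). With p(0, ·) = 1 this gives p(40, parts ≤ 6) = 3692. (By conjugating Young diagrams, this also counts partitions of 40 into at most 6 parts.)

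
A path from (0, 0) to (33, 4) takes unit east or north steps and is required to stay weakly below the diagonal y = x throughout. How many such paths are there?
Number of paths = 58275

By the reflection principle (André's argument), the number of monotone paths to (33, 4) with n ≤ m that never go above y = x is C(37, 33) − C(37, 34) = 66045 − 7770 = 58275.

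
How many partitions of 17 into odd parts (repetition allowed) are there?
p_odd(17) = 38

Enumerate partitions using only odd parts via the recurrence o(n, m) = o(n, m−2) + o(n−m, m) over odd m, starting from the largest odd part ≤ n. This gives p_odd(17) = 38. (Euler's theorem: equals the count of distinct-part partitions.)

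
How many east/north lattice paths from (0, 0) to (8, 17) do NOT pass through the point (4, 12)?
Number of paths = 852255

Total paths from (0, 0) to (8, 17): C(25, 8) = 1081575. Paths through (4, 12): (paths (0, 0) → (4, 12)) × (paths (4, 12) → (8, 17)) = C(16, 4) · C(9, 4) = 1820 · 126 = 229320. Avoidance count = 1081575 − 229320 = 852255.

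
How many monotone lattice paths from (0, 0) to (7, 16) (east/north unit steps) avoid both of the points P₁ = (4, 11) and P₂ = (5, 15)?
Number of paths = 142680

Inclusion–exclusion. Total paths: C(23, 7) = 245157. Through P₁: C(15, 4)·C(8, 3) = 76440. Through P₂: C(20, 5)·C(3, 2) = 46512. Since P₁ is strictly southwest of P₂, a monotone path through both must visit P₁ then P₂; paths through both = C(15, 4)·C(5, 1)·C(3, 2) = 20475. Avoid both = 245157 − 76440 − 46512 + 20475 = 142680.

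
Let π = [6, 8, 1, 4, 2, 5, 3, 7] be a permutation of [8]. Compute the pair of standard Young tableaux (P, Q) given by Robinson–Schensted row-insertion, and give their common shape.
P = [1, 2, 3, 7] / [4, 5] / [6, 8];  Q = [1, 2, 6, 8] / [3, 4] / [5, 7];  common shape = (4, 2, 2)

Row-insert the values π_1, π_2, … into P one at a time, bumping the leftmost entry strictly greater than the inserted value down to the next row. The recording tableau Q records, in position (i, j), the step at which that cell was added to P.
  Insert 6 (step 1): P = [6];  Q = [1]
  Insert 8 (step 2): P = [6, 8];  Q = [1, 2]
  Insert 1 (step 3): P = [1, 8] / [6];  Q = [1, 2] / [3]
  Insert 4 (step 4): P = [1, 4] / [6, 8];  Q = [1, 2] / [3, 4]
  Insert 2 (step 5): P = [1, 2] / [4, 8] / [6];  Q = [1, 2] / [3, 4] / [5]
  Insert 5 (step 6): P = [1, 2, 5] / [4, 8] / [6];  Q = [1, 2, 6] / [3, 4] / [5]
  Insert 3 (step 7): P = [1, 2, 3] / [4, 5] / [6, 8];  Q = [1, 2, 6] / [3, 4] / [5, 7]
  Insert 7 (step 8): P = [1, 2, 3, 7] / [4, 5] / [6, 8];  Q = [1, 2, 6, 8] / [3, 4] / [5, 7]
Final shape: (4, 2, 2).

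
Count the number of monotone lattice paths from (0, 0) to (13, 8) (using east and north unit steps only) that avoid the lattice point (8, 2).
Number of paths = 182700

Total paths from (0, 0) to (13, 8): C(21, 13) = 203490. Paths through (8, 2): (paths (0, 0) → (8, 2)) × (paths (8, 2) → (13, 8)) = C(10, 8) · C(11, 5) = 45 · 462 = 20790. Avoidance count = 203490 − 20790 = 182700.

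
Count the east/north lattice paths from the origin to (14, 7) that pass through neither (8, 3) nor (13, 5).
Number of paths = 66321

Inclusion–exclusion. Total paths: C(21, 14) = 116280. Through P₁: C(11, 8)·C(10, 6) = 34650. Through P₂: C(18, 13)·C(3, 1) = 25704. Since P₁ is strictly southwest of P₂, a monotone path through both must visit P₁ then P₂; paths through both = C(11, 8)·C(7, 5)·C(3, 1) = 10395. Avoid both = 116280 − 34650 − 25704 + 10395 = 66321.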